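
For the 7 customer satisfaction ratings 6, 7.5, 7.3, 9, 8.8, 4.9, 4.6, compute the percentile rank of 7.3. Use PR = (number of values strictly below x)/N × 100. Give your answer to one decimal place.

N = 7.
Strictly below 7.3: 3. Equal to 7.3: 1.
PR = 3/7 × 100 = 42.9

42.9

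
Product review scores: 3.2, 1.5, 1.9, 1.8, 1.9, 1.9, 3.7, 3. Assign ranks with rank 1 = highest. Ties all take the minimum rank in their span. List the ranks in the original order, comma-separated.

Sorted (descending): 3.7, 3.2, 3, 1.9, 1.9, 1.9, 1.8, 1.5
The 3 values of 1.9 occupy positions 4–6 → each gets rank 4.

2, 8, 4, 7, 4, 4, 1, 3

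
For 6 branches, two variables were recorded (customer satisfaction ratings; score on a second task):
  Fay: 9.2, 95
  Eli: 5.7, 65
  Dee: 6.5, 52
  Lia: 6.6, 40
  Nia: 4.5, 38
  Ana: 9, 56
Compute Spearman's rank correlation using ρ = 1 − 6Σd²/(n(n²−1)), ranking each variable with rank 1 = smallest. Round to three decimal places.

Ranks of variable 1: 6, 2, 3, 4, 1, 5
Ranks of variable 2: 6, 5, 3, 2, 1, 4
d = r₁ − r₂: 0, -3, 0, 2, 0, 1
d²: 0, 9, 0, 4, 0, 1; Σd² = 14
ρ = 1 − 6·14/(6·35) = 1 − 84/210 = 0.600

0.600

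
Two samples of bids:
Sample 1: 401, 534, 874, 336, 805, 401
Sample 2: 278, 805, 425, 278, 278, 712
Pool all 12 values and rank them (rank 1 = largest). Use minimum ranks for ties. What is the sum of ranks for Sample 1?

31

Sorted (descending): 874, 805, 805, 712, 534, 425, 401, 401, 336, 278, 278, 278
The 2 values of 805 occupy positions 2–3 → each gets rank 2.
The 2 values of 401 occupy positions 7–8 → each gets rank 7.
The 3 values of 278 occupy positions 10–12 → each gets rank 10.
Sample 1 values → pooled ranks: 401→7, 534→5, 874→1, 336→9, 805→2, 401→7
Rank sum = 7 + 5 + 1 + 9 + 2 + 7 = 31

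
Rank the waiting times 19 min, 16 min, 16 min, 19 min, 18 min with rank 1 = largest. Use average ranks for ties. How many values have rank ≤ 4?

Sorted (descending): 19, 19, 18, 16, 16
The 2 values of 19 occupy positions 1–2 → average rank (1+2)/2 = 1.5.
The 2 values of 16 occupy positions 4–5 → average rank (4+5)/2 = 4.5.
Ranks ≤ 4: {1.5, 1.5, 3} → 3 values.

3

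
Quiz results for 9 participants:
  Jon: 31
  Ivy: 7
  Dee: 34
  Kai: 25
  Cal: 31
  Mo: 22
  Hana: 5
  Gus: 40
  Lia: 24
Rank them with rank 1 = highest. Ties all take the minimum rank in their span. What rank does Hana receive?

Sorted (descending): 40, 34, 31, 31, 25, 24, 22, 7, 5
The 2 values of 31 occupy positions 3–4 → each gets rank 3.
Hana has value 5 → rank 9.

9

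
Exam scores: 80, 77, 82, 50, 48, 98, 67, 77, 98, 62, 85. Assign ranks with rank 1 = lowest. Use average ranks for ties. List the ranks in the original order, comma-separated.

7, 5.5, 8, 2, 1, 10.5, 4, 5.5, 10.5, 3, 9

Sorted (ascending): 48, 50, 62, 67, 77, 77, 80, 82, 85, 98, 98
The 2 values of 77 occupy positions 5–6 → average rank (5+6)/2 = 5.5.
The 2 values of 98 occupy positions 10–11 → average rank (10+11)/2 = 10.5.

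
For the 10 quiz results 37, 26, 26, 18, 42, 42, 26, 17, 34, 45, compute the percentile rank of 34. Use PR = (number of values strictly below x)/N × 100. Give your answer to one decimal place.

N = 10.
Strictly below 34: 5. Equal to 34: 1.
PR = 5/10 × 100 = 50.0

50.0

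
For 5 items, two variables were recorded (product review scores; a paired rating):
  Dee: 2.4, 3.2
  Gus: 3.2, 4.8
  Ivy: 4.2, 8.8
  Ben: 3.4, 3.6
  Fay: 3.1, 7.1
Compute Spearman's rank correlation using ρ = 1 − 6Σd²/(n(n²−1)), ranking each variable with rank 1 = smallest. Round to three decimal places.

0.600

Ranks of variable 1: 1, 3, 5, 4, 2
Ranks of variable 2: 1, 3, 5, 2, 4
d = r₁ − r₂: 0, 0, 0, 2, -2
d²: 0, 0, 0, 4, 4; Σd² = 8
ρ = 1 − 6·8/(5·24) = 1 − 48/120 = 0.600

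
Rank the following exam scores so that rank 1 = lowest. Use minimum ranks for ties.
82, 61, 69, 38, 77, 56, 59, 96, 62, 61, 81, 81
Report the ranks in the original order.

11, 4, 7, 1, 8, 2, 3, 12, 6, 4, 9, 9

Sorted (ascending): 38, 56, 59, 61, 61, 62, 69, 77, 81, 81, 82, 96
The 2 values of 61 occupy positions 4–5 → each gets rank 4.
The 2 values of 81 occupy positions 9–10 → each gets rank 9.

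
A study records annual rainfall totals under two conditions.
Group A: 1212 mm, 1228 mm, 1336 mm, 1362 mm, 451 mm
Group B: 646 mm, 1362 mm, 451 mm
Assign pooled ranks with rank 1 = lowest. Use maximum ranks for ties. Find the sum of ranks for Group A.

25

Sorted (ascending): 451, 451, 646, 1212, 1228, 1336, 1362, 1362
The 2 values of 451 occupy positions 1–2 → each gets rank 2.
The 2 values of 1362 occupy positions 7–8 → each gets rank 8.
Group A values → pooled ranks: 1212→4, 1228→5, 1336→6, 1362→8, 451→2
Rank sum = 4 + 5 + 6 + 8 + 2 = 25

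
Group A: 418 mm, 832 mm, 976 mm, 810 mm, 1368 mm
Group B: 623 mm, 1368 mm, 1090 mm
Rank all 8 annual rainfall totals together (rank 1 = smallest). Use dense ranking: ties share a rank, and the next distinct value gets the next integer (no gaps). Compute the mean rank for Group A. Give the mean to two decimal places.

Sorted (ascending): 418, 623, 810, 832, 976, 1090, 1368, 1368
The 2 values of 1368 share dense rank 7.
Remaining distinct values take the next consecutive integers.
Group A values → pooled ranks: 418→1, 832→4, 976→5, 810→3, 1368→7
Mean rank = (1 + 4 + 5 + 3 + 7) / 5 = 4.00

4.00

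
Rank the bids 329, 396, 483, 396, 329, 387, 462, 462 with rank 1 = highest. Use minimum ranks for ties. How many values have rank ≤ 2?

3

Sorted (descending): 483, 462, 462, 396, 396, 387, 329, 329
The 2 values of 462 occupy positions 2–3 → each gets rank 2.
The 2 values of 396 occupy positions 4–5 → each gets rank 4.
The 2 values of 329 occupy positions 7–8 → each gets rank 7.
Ranks ≤ 2: {1, 2, 2} → 3 values.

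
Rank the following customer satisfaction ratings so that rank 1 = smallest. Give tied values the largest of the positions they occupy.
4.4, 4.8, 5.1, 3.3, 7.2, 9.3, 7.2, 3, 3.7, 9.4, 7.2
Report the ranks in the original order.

4, 5, 6, 2, 9, 10, 9, 1, 3, 11, 9

Sorted (ascending): 3, 3.3, 3.7, 4.4, 4.8, 5.1, 7.2, 7.2, 7.2, 9.3, 9.4
The 3 values of 7.2 occupy positions 7–9 → each gets rank 9.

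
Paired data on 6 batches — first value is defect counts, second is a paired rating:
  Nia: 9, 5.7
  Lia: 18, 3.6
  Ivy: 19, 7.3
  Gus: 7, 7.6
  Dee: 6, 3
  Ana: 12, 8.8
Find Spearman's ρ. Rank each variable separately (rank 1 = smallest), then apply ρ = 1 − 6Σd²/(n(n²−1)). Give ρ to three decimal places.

0.257

Ranks of variable 1: 3, 5, 6, 2, 1, 4
Ranks of variable 2: 3, 2, 4, 5, 1, 6
d = r₁ − r₂: 0, 3, 2, -3, 0, -2
d²: 0, 9, 4, 9, 0, 4; Σd² = 26
ρ = 1 − 6·26/(6·35) = 1 − 156/210 = 0.257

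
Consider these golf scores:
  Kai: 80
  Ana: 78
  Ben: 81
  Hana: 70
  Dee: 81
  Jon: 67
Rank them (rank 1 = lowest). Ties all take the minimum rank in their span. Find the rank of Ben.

5

Sorted (ascending): 67, 70, 78, 80, 81, 81
The 2 values of 81 occupy positions 5–6 → each gets rank 5.
Ben has value 81 → rank 5.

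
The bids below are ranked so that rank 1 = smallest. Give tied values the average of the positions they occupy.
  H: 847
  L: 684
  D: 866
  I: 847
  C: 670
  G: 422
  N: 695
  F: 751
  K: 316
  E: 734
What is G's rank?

2

Sorted (ascending): 316, 422, 670, 684, 695, 734, 751, 847, 847, 866
The 2 values of 847 occupy positions 8–9 → average rank (8+9)/2 = 8.5.
G has value 422 → rank 2.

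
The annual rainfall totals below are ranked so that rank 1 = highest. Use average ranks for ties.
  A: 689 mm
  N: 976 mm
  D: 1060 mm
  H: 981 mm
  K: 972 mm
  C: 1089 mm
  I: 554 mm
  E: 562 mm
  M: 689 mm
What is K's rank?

Sorted (descending): 1089, 1060, 981, 976, 972, 689, 689, 562, 554
The 2 values of 689 occupy positions 6–7 → average rank (6+7)/2 = 6.5.
K has value 972 mm → rank 5.

5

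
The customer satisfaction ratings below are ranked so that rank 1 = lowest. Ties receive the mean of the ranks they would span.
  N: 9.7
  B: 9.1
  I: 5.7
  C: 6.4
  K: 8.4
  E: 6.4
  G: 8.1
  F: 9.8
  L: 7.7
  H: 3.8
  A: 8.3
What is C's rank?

Sorted (ascending): 3.8, 5.7, 6.4, 6.4, 7.7, 8.1, 8.3, 8.4, 9.1, 9.7, 9.8
The 2 values of 6.4 occupy positions 3–4 → average rank (3+4)/2 = 3.5.
C has value 6.4 → rank 3.5.

3.5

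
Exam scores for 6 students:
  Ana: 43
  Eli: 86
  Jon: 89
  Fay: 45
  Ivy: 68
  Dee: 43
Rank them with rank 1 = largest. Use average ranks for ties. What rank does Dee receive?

5.5

Sorted (descending): 89, 86, 68, 45, 43, 43
The 2 values of 43 occupy positions 5–6 → average rank (5+6)/2 = 5.5.
Dee has value 43 → rank 5.5.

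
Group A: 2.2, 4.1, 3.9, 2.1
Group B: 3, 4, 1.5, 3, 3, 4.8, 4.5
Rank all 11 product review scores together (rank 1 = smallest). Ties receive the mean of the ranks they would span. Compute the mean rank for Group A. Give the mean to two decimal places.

5.25

Sorted (ascending): 1.5, 2.1, 2.2, 3, 3, 3, 3.9, 4, 4.1, 4.5, 4.8
The 3 values of 3 occupy positions 4–6 → average rank 5.
Group A values → pooled ranks: 2.2→3, 4.1→9, 3.9→7, 2.1→2
Mean rank = (3 + 9 + 7 + 2) / 4 = 5.25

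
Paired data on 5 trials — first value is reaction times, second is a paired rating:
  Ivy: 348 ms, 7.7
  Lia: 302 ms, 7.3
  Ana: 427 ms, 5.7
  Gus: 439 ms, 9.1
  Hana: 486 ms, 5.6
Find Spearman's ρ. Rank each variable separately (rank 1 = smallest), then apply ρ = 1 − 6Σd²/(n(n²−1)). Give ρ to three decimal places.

Ranks of variable 1: 2, 1, 3, 4, 5
Ranks of variable 2: 4, 3, 2, 5, 1
d = r₁ − r₂: -2, -2, 1, -1, 4
d²: 4, 4, 1, 1, 16; Σd² = 26
ρ = 1 − 6·26/(5·24) = 1 − 156/120 = -0.300

-0.300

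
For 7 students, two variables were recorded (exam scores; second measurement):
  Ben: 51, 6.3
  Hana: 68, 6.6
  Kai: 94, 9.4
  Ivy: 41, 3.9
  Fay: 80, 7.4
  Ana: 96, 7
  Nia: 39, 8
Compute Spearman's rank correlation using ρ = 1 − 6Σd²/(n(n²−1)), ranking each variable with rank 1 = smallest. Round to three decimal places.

0.321

Ranks of variable 1: 3, 4, 6, 2, 5, 7, 1
Ranks of variable 2: 2, 3, 7, 1, 5, 4, 6
d = r₁ − r₂: 1, 1, -1, 1, 0, 3, -5
d²: 1, 1, 1, 1, 0, 9, 25; Σd² = 38
ρ = 1 − 6·38/(7·48) = 1 − 228/336 = 0.321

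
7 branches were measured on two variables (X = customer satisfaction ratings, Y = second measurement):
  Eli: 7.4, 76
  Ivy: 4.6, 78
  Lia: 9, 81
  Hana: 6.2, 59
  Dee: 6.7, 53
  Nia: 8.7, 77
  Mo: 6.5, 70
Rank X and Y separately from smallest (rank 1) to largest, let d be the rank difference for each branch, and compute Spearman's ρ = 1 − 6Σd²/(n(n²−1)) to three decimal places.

0.357

Ranks of variable 1: 5, 1, 7, 2, 4, 6, 3
Ranks of variable 2: 4, 6, 7, 2, 1, 5, 3
d = r₁ − r₂: 1, -5, 0, 0, 3, 1, 0
d²: 1, 25, 0, 0, 9, 1, 0; Σd² = 36
ρ = 1 − 6·36/(7·48) = 1 − 216/336 = 0.357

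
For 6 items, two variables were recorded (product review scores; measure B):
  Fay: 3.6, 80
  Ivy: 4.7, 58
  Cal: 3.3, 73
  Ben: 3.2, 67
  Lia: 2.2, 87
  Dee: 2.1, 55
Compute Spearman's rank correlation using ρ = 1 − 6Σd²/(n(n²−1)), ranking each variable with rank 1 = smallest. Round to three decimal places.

0.086

Ranks of variable 1: 5, 6, 4, 3, 2, 1
Ranks of variable 2: 5, 2, 4, 3, 6, 1
d = r₁ − r₂: 0, 4, 0, 0, -4, 0
d²: 0, 16, 0, 0, 16, 0; Σd² = 32
ρ = 1 − 6·32/(6·35) = 1 − 192/210 = 0.086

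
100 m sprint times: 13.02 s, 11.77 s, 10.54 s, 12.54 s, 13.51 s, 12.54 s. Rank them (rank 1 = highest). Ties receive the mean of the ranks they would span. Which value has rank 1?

Sorted (descending): 13.51, 13.02, 12.54, 12.54, 11.77, 10.54
The 2 values of 12.54 occupy positions 3–4 → average rank (3+4)/2 = 3.5.
Rank 1 → value 13.51.

13.51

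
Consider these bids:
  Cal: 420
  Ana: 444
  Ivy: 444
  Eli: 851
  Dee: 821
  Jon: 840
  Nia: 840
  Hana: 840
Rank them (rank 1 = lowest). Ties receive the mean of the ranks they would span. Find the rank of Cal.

Sorted (ascending): 420, 444, 444, 821, 840, 840, 840, 851
The 2 values of 444 occupy positions 2–3 → average rank (2+3)/2 = 2.5.
The 3 values of 840 occupy positions 5–7 → average rank 6.
Cal has value 420 → rank 1.

1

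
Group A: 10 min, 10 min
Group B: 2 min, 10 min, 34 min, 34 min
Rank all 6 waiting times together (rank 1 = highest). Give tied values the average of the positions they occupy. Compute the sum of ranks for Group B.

Sorted (descending): 34, 34, 10, 10, 10, 2
The 2 values of 34 occupy positions 1–2 → average rank (1+2)/2 = 1.5.
The 3 values of 10 occupy positions 3–5 → average rank 4.
Group B values → pooled ranks: 2→6, 10→4, 34→1.5, 34→1.5
Rank sum = 6 + 4 + 1.5 + 1.5 = 13

13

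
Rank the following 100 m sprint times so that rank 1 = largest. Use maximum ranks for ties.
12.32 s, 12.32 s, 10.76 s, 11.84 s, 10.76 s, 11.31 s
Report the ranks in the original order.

2, 2, 6, 3, 6, 4

Sorted (descending): 12.32, 12.32, 11.84, 11.31, 10.76, 10.76
The 2 values of 12.32 occupy positions 1–2 → each gets rank 2.
The 2 values of 10.76 occupy positions 5–6 → each gets rank 6.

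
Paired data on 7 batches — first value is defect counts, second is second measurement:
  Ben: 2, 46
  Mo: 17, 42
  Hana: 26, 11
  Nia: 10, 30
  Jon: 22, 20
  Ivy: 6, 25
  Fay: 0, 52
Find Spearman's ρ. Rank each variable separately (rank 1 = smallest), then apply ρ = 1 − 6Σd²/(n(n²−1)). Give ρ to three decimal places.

Ranks of variable 1: 2, 5, 7, 4, 6, 3, 1
Ranks of variable 2: 6, 5, 1, 4, 2, 3, 7
d = r₁ − r₂: -4, 0, 6, 0, 4, 0, -6
d²: 16, 0, 36, 0, 16, 0, 36; Σd² = 104
ρ = 1 − 6·104/(7·48) = 1 − 624/336 = -0.857

-0.857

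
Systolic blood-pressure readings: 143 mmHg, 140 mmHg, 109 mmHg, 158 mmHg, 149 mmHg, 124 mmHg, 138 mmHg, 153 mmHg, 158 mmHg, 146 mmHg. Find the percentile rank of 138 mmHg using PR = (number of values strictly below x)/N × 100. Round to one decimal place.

20.0

N = 10.
Strictly below 138: 2. Equal to 138: 1.
PR = 2/10 × 100 = 20.0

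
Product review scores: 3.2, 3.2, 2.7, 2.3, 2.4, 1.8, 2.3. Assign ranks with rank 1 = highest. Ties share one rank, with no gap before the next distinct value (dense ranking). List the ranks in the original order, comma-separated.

Sorted (descending): 3.2, 3.2, 2.7, 2.4, 2.3, 2.3, 1.8
The 2 values of 3.2 share dense rank 1.
The 2 values of 2.3 share dense rank 4.
Remaining distinct values take the next consecutive integers.

1, 1, 2, 4, 3, 5, 4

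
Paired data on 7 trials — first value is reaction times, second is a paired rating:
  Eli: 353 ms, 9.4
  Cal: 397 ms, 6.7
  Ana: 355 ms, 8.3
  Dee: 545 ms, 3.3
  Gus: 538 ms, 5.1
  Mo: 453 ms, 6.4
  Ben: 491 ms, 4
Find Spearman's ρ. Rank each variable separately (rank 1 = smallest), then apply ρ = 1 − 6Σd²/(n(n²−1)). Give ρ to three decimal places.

-0.964

Ranks of variable 1: 1, 3, 2, 7, 6, 4, 5
Ranks of variable 2: 7, 5, 6, 1, 3, 4, 2
d = r₁ − r₂: -6, -2, -4, 6, 3, 0, 3
d²: 36, 4, 16, 36, 9, 0, 9; Σd² = 110
ρ = 1 − 6·110/(7·48) = 1 − 660/336 = -0.964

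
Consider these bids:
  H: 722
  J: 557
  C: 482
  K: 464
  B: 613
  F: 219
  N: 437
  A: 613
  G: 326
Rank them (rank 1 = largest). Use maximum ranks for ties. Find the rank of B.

3

Sorted (descending): 722, 613, 613, 557, 482, 464, 437, 326, 219
The 2 values of 613 occupy positions 2–3 → each gets rank 3.
B has value 613 → rank 3.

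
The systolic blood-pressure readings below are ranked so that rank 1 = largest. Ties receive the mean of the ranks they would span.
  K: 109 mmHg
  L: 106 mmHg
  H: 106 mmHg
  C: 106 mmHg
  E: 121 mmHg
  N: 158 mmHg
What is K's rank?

3

Sorted (descending): 158, 121, 109, 106, 106, 106
The 3 values of 106 occupy positions 4–6 → average rank 5.
K has value 109 mmHg → rank 3.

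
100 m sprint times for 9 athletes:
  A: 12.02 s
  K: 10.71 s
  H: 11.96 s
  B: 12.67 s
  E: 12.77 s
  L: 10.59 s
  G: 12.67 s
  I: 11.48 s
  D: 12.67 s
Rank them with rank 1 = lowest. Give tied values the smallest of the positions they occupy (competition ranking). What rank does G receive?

Sorted (ascending): 10.59, 10.71, 11.48, 11.96, 12.02, 12.67, 12.67, 12.67, 12.77
The 3 values of 12.67 occupy positions 6–8 → each gets rank 6.
G has value 12.67 s → rank 6.

6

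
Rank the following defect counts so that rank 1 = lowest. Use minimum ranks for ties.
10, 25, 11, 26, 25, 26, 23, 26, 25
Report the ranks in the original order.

Sorted (ascending): 10, 11, 23, 25, 25, 25, 26, 26, 26
The 3 values of 25 occupy positions 4–6 → each gets rank 4.
The 3 values of 26 occupy positions 7–9 → each gets rank 7.

1, 4, 2, 7, 4, 7, 3, 7, 4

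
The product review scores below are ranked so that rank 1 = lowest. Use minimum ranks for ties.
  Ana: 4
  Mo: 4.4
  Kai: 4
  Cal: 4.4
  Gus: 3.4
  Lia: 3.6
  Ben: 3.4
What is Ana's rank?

4

Sorted (ascending): 3.4, 3.4, 3.6, 4, 4, 4.4, 4.4
The 2 values of 3.4 occupy positions 1–2 → each gets rank 1.
The 2 values of 4 occupy positions 4–5 → each gets rank 4.
The 2 values of 4.4 occupy positions 6–7 → each gets rank 6.
Ana has value 4 → rank 4.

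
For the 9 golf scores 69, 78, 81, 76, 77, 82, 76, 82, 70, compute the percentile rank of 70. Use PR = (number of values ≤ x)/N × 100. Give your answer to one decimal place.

N = 9.
Strictly below 70: 1. Equal to 70: 1.
PR = 2/9 × 100 = 22.2

22.2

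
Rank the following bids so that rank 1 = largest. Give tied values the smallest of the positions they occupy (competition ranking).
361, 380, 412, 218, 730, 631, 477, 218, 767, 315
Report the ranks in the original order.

Sorted (descending): 767, 730, 631, 477, 412, 380, 361, 315, 218, 218
The 2 values of 218 occupy positions 9–10 → each gets rank 9.

7, 6, 5, 9, 2, 3, 4, 9, 1, 8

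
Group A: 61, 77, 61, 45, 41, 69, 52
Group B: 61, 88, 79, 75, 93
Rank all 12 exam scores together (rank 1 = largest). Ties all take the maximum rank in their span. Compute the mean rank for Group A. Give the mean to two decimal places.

8.71

Sorted (descending): 93, 88, 79, 77, 75, 69, 61, 61, 61, 52, 45, 41
The 3 values of 61 occupy positions 7–9 → each gets rank 9.
Group A values → pooled ranks: 61→9, 77→4, 61→9, 45→11, 41→12, 69→6, 52→10
Mean rank = (9 + 4 + 9 + 11 + 12 + 6 + 10) / 7 = 8.71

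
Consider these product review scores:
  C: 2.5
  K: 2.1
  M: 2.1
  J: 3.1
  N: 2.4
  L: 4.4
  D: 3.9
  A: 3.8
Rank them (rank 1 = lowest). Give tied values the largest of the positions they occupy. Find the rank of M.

2

Sorted (ascending): 2.1, 2.1, 2.4, 2.5, 3.1, 3.8, 3.9, 4.4
The 2 values of 2.1 occupy positions 1–2 → each gets rank 2.
M has value 2.1 → rank 2.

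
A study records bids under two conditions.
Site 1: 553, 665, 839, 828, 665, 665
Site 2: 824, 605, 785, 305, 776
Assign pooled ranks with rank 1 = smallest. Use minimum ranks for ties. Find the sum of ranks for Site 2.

28

Sorted (ascending): 305, 553, 605, 665, 665, 665, 776, 785, 824, 828, 839
The 3 values of 665 occupy positions 4–6 → each gets rank 4.
Site 2 values → pooled ranks: 824→9, 605→3, 785→8, 305→1, 776→7
Rank sum = 9 + 3 + 8 + 1 + 7 = 28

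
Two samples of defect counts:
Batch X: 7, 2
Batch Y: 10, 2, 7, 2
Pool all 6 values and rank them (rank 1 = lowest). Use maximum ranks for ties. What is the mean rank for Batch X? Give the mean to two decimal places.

Sorted (ascending): 2, 2, 2, 7, 7, 10
The 3 values of 2 occupy positions 1–3 → each gets rank 3.
The 2 values of 7 occupy positions 4–5 → each gets rank 5.
Batch X values → pooled ranks: 7→5, 2→3
Mean rank = (5 + 3) / 2 = 4.00

4.00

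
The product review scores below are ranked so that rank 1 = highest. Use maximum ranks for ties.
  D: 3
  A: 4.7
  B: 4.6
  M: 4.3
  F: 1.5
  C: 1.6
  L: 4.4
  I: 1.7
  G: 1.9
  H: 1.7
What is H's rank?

Sorted (descending): 4.7, 4.6, 4.4, 4.3, 3, 1.9, 1.7, 1.7, 1.6, 1.5
The 2 values of 1.7 occupy positions 7–8 → each gets rank 8.
H has value 1.7 → rank 8.

8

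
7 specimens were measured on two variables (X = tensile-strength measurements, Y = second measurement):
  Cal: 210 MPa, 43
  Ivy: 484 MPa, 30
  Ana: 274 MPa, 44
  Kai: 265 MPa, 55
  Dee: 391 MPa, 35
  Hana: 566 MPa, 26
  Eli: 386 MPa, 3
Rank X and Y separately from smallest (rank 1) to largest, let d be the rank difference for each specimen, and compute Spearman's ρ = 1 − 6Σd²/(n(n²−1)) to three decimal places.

Ranks of variable 1: 1, 6, 3, 2, 5, 7, 4
Ranks of variable 2: 5, 3, 6, 7, 4, 2, 1
d = r₁ − r₂: -4, 3, -3, -5, 1, 5, 3
d²: 16, 9, 9, 25, 1, 25, 9; Σd² = 94
ρ = 1 − 6·94/(7·48) = 1 − 564/336 = -0.679

-0.679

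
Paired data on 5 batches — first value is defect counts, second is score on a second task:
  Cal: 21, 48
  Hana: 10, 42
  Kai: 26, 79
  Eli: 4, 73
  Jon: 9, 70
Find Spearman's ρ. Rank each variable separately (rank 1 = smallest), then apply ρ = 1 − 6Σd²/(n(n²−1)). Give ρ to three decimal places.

0.100

Ranks of variable 1: 4, 3, 5, 1, 2
Ranks of variable 2: 2, 1, 5, 4, 3
d = r₁ − r₂: 2, 2, 0, -3, -1
d²: 4, 4, 0, 9, 1; Σd² = 18
ρ = 1 − 6·18/(5·24) = 1 − 108/120 = 0.100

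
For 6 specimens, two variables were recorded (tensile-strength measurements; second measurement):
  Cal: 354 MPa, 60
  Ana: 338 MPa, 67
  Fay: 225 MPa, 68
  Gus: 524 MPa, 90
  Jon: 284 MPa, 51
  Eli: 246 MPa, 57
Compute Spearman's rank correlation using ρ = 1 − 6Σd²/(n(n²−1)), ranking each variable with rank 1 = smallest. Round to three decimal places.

0.314

Ranks of variable 1: 5, 4, 1, 6, 3, 2
Ranks of variable 2: 3, 4, 5, 6, 1, 2
d = r₁ − r₂: 2, 0, -4, 0, 2, 0
d²: 4, 0, 16, 0, 4, 0; Σd² = 24
ρ = 1 − 6·24/(6·35) = 1 − 144/210 = 0.314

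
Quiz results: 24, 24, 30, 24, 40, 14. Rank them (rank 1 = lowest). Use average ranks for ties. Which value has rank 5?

30

Sorted (ascending): 14, 24, 24, 24, 30, 40
The 3 values of 24 occupy positions 2–4 → average rank 3.
Rank 5 → value 30.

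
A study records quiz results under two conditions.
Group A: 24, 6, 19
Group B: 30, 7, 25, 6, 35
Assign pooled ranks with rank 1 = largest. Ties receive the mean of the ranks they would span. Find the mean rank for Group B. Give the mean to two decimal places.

3.90

Sorted (descending): 35, 30, 25, 24, 19, 7, 6, 6
The 2 values of 6 occupy positions 7–8 → average rank (7+8)/2 = 7.5.
Group B values → pooled ranks: 30→2, 7→6, 25→3, 6→7.5, 35→1
Mean rank = (2 + 6 + 3 + 7.5 + 1) / 5 = 3.90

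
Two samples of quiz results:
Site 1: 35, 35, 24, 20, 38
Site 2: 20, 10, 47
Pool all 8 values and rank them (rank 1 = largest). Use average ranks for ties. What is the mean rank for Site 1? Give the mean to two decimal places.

Sorted (descending): 47, 38, 35, 35, 24, 20, 20, 10
The 2 values of 35 occupy positions 3–4 → average rank (3+4)/2 = 3.5.
The 2 values of 20 occupy positions 6–7 → average rank (6+7)/2 = 6.5.
Site 1 values → pooled ranks: 35→3.5, 35→3.5, 24→5, 20→6.5, 38→2
Mean rank = (3.5 + 3.5 + 5 + 6.5 + 2) / 5 = 4.10

4.10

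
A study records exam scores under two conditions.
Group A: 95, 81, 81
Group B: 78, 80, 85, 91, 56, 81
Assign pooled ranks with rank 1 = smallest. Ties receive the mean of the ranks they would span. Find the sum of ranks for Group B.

Sorted (ascending): 56, 78, 80, 81, 81, 81, 85, 91, 95
The 3 values of 81 occupy positions 4–6 → average rank 5.
Group B values → pooled ranks: 78→2, 80→3, 85→7, 91→8, 56→1, 81→5
Rank sum = 2 + 3 + 7 + 8 + 1 + 5 = 26

26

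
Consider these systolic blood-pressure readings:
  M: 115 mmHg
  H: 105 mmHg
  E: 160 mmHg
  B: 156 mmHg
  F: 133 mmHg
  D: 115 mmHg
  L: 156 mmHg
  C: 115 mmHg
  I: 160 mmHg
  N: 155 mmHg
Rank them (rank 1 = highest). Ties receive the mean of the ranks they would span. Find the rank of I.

1.5

Sorted (descending): 160, 160, 156, 156, 155, 133, 115, 115, 115, 105
The 2 values of 160 occupy positions 1–2 → average rank (1+2)/2 = 1.5.
The 2 values of 156 occupy positions 3–4 → average rank (3+4)/2 = 3.5.
The 3 values of 115 occupy positions 7–9 → average rank 8.
I has value 160 mmHg → rank 1.5.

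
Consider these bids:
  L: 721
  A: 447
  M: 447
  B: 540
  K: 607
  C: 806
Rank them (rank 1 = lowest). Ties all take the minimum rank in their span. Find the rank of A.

1

Sorted (ascending): 447, 447, 540, 607, 721, 806
The 2 values of 447 occupy positions 1–2 → each gets rank 1.
A has value 447 → rank 1.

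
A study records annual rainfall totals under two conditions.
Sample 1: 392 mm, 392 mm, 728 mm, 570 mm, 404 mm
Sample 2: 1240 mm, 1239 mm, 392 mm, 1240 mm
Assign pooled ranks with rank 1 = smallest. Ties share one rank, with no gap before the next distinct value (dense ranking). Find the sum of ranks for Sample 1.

11

Sorted (ascending): 392, 392, 392, 404, 570, 728, 1239, 1240, 1240
The 3 values of 392 share dense rank 1.
The 2 values of 1240 share dense rank 6.
Remaining distinct values take the next consecutive integers.
Sample 1 values → pooled ranks: 392→1, 392→1, 728→4, 570→3, 404→2
Rank sum = 1 + 1 + 4 + 3 + 2 = 11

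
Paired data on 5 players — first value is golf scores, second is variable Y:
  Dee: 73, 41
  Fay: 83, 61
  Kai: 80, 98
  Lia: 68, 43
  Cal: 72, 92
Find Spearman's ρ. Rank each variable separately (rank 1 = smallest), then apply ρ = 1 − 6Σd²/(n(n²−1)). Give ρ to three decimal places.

0.300

Ranks of variable 1: 3, 5, 4, 1, 2
Ranks of variable 2: 1, 3, 5, 2, 4
d = r₁ − r₂: 2, 2, -1, -1, -2
d²: 4, 4, 1, 1, 4; Σd² = 14
ρ = 1 − 6·14/(5·24) = 1 − 84/120 = 0.300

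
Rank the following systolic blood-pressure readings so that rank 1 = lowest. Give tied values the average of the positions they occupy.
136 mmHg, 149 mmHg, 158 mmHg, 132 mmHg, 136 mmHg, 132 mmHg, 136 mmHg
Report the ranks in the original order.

4, 6, 7, 1.5, 4, 1.5, 4

Sorted (ascending): 132, 132, 136, 136, 136, 149, 158
The 2 values of 132 occupy positions 1–2 → average rank (1+2)/2 = 1.5.
The 3 values of 136 occupy positions 3–5 → average rank 4.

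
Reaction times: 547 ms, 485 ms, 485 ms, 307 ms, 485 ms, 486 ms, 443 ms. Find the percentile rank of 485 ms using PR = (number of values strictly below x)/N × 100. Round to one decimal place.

N = 7.
Strictly below 485: 2. Equal to 485: 3.
PR = 2/7 × 100 = 28.6

28.6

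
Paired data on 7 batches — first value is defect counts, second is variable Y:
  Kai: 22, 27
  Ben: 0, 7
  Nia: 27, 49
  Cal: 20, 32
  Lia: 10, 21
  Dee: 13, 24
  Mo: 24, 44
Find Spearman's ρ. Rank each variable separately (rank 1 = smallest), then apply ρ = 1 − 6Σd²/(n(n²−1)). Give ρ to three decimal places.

Ranks of variable 1: 5, 1, 7, 4, 2, 3, 6
Ranks of variable 2: 4, 1, 7, 5, 2, 3, 6
d = r₁ − r₂: 1, 0, 0, -1, 0, 0, 0
d²: 1, 0, 0, 1, 0, 0, 0; Σd² = 2
ρ = 1 − 6·2/(7·48) = 1 − 12/336 = 0.964

0.964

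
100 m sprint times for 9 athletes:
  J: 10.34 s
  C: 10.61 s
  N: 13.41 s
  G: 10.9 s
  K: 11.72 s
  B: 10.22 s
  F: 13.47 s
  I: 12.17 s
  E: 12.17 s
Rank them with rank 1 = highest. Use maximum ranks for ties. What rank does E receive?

4

Sorted (descending): 13.47, 13.41, 12.17, 12.17, 11.72, 10.9, 10.61, 10.34, 10.22
The 2 values of 12.17 occupy positions 3–4 → each gets rank 4.
E has value 12.17 s → rank 4.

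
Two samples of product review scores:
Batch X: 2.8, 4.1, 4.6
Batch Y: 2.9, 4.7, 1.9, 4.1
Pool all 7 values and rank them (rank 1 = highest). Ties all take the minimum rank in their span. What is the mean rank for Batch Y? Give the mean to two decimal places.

4.00

Sorted (descending): 4.7, 4.6, 4.1, 4.1, 2.9, 2.8, 1.9
The 2 values of 4.1 occupy positions 3–4 → each gets rank 3.
Batch Y values → pooled ranks: 2.9→5, 4.7→1, 1.9→7, 4.1→3
Mean rank = (5 + 1 + 7 + 3) / 4 = 4.00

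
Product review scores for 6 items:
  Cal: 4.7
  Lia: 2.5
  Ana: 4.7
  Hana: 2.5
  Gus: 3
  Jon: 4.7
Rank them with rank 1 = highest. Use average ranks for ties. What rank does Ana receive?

2

Sorted (descending): 4.7, 4.7, 4.7, 3, 2.5, 2.5
The 3 values of 4.7 occupy positions 1–3 → average rank 2.
The 2 values of 2.5 occupy positions 5–6 → average rank (5+6)/2 = 5.5.
Ana has value 4.7 → rank 2.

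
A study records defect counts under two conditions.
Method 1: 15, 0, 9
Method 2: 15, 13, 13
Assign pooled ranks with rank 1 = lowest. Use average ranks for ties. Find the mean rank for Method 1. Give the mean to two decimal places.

Sorted (ascending): 0, 9, 13, 13, 15, 15
The 2 values of 13 occupy positions 3–4 → average rank (3+4)/2 = 3.5.
The 2 values of 15 occupy positions 5–6 → average rank (5+6)/2 = 5.5.
Method 1 values → pooled ranks: 15→5.5, 0→1, 9→2
Mean rank = (5.5 + 1 + 2) / 3 = 2.83

2.83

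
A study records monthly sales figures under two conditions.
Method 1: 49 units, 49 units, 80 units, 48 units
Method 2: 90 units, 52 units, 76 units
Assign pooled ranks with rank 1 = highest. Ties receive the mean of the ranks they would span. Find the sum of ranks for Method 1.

20

Sorted (descending): 90, 80, 76, 52, 49, 49, 48
The 2 values of 49 occupy positions 5–6 → average rank (5+6)/2 = 5.5.
Method 1 values → pooled ranks: 49→5.5, 49→5.5, 80→2, 48→7
Rank sum = 5.5 + 5.5 + 2 + 7 = 20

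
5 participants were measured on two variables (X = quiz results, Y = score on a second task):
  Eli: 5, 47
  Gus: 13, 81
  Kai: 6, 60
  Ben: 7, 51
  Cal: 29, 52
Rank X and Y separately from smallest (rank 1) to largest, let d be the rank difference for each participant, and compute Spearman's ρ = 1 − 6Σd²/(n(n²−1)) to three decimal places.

Ranks of variable 1: 1, 4, 2, 3, 5
Ranks of variable 2: 1, 5, 4, 2, 3
d = r₁ − r₂: 0, -1, -2, 1, 2
d²: 0, 1, 4, 1, 4; Σd² = 10
ρ = 1 − 6·10/(5·24) = 1 − 60/120 = 0.500

0.500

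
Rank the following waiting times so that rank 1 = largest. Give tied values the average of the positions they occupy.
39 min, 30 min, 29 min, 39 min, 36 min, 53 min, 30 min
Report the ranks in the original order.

Sorted (descending): 53, 39, 39, 36, 30, 30, 29
The 2 values of 39 occupy positions 2–3 → average rank (2+3)/2 = 2.5.
The 2 values of 30 occupy positions 5–6 → average rank (5+6)/2 = 5.5.

2.5, 5.5, 7, 2.5, 4, 1, 5.5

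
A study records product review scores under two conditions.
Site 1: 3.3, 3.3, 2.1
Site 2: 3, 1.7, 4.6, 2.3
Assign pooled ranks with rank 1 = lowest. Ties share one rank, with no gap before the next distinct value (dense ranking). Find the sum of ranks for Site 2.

Sorted (ascending): 1.7, 2.1, 2.3, 3, 3.3, 3.3, 4.6
The 2 values of 3.3 share dense rank 5.
Remaining distinct values take the next consecutive integers.
Site 2 values → pooled ranks: 3→4, 1.7→1, 4.6→6, 2.3→3
Rank sum = 4 + 1 + 6 + 3 = 14

14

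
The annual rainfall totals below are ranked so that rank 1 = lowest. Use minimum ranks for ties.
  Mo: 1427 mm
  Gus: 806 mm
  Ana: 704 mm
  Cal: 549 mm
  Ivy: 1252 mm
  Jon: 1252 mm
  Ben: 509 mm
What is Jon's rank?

Sorted (ascending): 509, 549, 704, 806, 1252, 1252, 1427
The 2 values of 1252 occupy positions 5–6 → each gets rank 5.
Jon has value 1252 mm → rank 5.

5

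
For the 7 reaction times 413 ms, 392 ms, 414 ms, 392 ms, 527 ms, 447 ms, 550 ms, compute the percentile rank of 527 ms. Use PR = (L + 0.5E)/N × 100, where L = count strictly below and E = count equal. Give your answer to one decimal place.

78.6

N = 7.
Strictly below 527: 5. Equal to 527: 1.
PR = (5 + 0.5·1)/7 × 100 = 78.6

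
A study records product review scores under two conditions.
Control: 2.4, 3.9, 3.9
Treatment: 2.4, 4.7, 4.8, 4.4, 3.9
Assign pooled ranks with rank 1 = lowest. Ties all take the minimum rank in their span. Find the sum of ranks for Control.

7

Sorted (ascending): 2.4, 2.4, 3.9, 3.9, 3.9, 4.4, 4.7, 4.8
The 2 values of 2.4 occupy positions 1–2 → each gets rank 1.
The 3 values of 3.9 occupy positions 3–5 → each gets rank 3.
Control values → pooled ranks: 2.4→1, 3.9→3, 3.9→3
Rank sum = 1 + 3 + 3 = 7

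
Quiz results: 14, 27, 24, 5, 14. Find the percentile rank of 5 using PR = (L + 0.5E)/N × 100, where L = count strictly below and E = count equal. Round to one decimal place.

N = 5.
Strictly below 5: 0. Equal to 5: 1.
PR = (0 + 0.5·1)/5 × 100 = 10.0

10.0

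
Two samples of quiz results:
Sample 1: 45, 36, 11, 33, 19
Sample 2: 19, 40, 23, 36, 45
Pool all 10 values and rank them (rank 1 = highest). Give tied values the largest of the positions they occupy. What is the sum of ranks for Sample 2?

Sorted (descending): 45, 45, 40, 36, 36, 33, 23, 19, 19, 11
The 2 values of 45 occupy positions 1–2 → each gets rank 2.
The 2 values of 36 occupy positions 4–5 → each gets rank 5.
The 2 values of 19 occupy positions 8–9 → each gets rank 9.
Sample 2 values → pooled ranks: 19→9, 40→3, 23→7, 36→5, 45→2
Rank sum = 9 + 3 + 7 + 5 + 2 = 26

26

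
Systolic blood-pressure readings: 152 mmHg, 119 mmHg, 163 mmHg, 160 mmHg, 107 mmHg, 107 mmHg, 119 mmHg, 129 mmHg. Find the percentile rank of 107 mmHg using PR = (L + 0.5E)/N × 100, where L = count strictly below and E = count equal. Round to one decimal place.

N = 8.
Strictly below 107: 0. Equal to 107: 2.
PR = (0 + 0.5·2)/8 × 100 = 12.5

12.5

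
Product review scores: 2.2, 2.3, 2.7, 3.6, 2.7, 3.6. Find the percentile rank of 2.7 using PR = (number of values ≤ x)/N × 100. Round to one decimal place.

66.7

N = 6.
Strictly below 2.7: 2. Equal to 2.7: 2.
PR = 4/6 × 100 = 66.7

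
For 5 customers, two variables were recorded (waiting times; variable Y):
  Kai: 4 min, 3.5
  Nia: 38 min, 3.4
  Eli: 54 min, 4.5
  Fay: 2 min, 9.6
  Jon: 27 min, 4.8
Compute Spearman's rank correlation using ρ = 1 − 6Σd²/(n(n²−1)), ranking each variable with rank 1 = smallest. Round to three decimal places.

Ranks of variable 1: 2, 4, 5, 1, 3
Ranks of variable 2: 2, 1, 3, 5, 4
d = r₁ − r₂: 0, 3, 2, -4, -1
d²: 0, 9, 4, 16, 1; Σd² = 30
ρ = 1 − 6·30/(5·24) = 1 − 180/120 = -0.500

-0.500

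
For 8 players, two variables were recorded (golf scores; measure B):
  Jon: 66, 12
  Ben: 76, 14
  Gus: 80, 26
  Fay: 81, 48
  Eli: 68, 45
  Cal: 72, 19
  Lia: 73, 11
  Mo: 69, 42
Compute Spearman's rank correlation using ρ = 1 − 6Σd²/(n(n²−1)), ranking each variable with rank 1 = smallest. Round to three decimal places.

0.238

Ranks of variable 1: 1, 6, 7, 8, 2, 4, 5, 3
Ranks of variable 2: 2, 3, 5, 8, 7, 4, 1, 6
d = r₁ − r₂: -1, 3, 2, 0, -5, 0, 4, -3
d²: 1, 9, 4, 0, 25, 0, 16, 9; Σd² = 64
ρ = 1 − 6·64/(8·63) = 1 − 384/504 = 0.238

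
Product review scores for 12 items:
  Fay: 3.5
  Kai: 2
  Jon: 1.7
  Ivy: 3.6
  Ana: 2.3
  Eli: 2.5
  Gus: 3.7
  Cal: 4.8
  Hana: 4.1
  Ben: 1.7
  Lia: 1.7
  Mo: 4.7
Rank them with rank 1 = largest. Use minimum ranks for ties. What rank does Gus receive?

Sorted (descending): 4.8, 4.7, 4.1, 3.7, 3.6, 3.5, 2.5, 2.3, 2, 1.7, 1.7, 1.7
The 3 values of 1.7 occupy positions 10–12 → each gets rank 10.
Gus has value 3.7 → rank 4.

4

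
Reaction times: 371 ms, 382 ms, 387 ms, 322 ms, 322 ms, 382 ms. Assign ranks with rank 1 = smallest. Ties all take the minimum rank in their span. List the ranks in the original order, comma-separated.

Sorted (ascending): 322, 322, 371, 382, 382, 387
The 2 values of 322 occupy positions 1–2 → each gets rank 1.
The 2 values of 382 occupy positions 4–5 → each gets rank 4.

3, 4, 6, 1, 1, 4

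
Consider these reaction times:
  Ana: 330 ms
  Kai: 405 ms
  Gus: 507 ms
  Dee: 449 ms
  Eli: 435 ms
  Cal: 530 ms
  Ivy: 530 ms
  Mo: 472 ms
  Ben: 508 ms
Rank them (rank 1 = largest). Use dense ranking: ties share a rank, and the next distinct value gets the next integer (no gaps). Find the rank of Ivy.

Sorted (descending): 530, 530, 508, 507, 472, 449, 435, 405, 330
The 2 values of 530 share dense rank 1.
Remaining distinct values take the next consecutive integers.
Ivy has value 530 ms → rank 1.

1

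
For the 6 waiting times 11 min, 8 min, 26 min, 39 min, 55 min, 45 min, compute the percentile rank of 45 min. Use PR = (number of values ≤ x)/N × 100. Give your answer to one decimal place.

N = 6.
Strictly below 45: 4. Equal to 45: 1.
PR = 5/6 × 100 = 83.3

83.3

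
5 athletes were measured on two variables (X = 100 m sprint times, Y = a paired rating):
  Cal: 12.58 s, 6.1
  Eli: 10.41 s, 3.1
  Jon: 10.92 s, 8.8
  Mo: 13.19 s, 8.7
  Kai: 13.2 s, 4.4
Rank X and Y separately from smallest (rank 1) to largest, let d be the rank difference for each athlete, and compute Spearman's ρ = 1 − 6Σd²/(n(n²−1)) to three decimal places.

0.100

Ranks of variable 1: 3, 1, 2, 4, 5
Ranks of variable 2: 3, 1, 5, 4, 2
d = r₁ − r₂: 0, 0, -3, 0, 3
d²: 0, 0, 9, 0, 9; Σd² = 18
ρ = 1 − 6·18/(5·24) = 1 − 108/120 = 0.100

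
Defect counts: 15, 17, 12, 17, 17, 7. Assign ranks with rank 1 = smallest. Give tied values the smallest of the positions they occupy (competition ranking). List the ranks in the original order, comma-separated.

3, 4, 2, 4, 4, 1

Sorted (ascending): 7, 12, 15, 17, 17, 17
The 3 values of 17 occupy positions 4–6 → each gets rank 4.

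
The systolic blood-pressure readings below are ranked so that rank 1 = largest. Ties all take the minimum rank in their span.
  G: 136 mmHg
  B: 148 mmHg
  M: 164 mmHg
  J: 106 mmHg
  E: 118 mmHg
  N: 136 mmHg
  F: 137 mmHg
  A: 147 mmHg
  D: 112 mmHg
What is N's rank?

5

Sorted (descending): 164, 148, 147, 137, 136, 136, 118, 112, 106
The 2 values of 136 occupy positions 5–6 → each gets rank 5.
N has value 136 mmHg → rank 5.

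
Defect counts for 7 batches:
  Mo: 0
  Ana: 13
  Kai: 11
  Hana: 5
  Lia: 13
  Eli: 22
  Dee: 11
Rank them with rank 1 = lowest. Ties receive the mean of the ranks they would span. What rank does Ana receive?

5.5

Sorted (ascending): 0, 5, 11, 11, 13, 13, 22
The 2 values of 11 occupy positions 3–4 → average rank (3+4)/2 = 3.5.
The 2 values of 13 occupy positions 5–6 → average rank (5+6)/2 = 5.5.
Ana has value 13 → rank 5.5.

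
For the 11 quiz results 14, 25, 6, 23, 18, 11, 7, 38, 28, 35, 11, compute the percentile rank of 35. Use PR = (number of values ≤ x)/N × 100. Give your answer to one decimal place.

N = 11.
Strictly below 35: 9. Equal to 35: 1.
PR = 10/11 × 100 = 90.9

90.9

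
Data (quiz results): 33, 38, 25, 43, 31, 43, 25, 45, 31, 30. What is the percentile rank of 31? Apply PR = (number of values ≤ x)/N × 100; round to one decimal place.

N = 10.
Strictly below 31: 3. Equal to 31: 2.
PR = 5/10 × 100 = 50.0

50.0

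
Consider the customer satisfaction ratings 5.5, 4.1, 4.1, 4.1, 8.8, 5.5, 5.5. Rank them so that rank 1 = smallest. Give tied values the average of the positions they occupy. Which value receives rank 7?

8.8

Sorted (ascending): 4.1, 4.1, 4.1, 5.5, 5.5, 5.5, 8.8
The 3 values of 4.1 occupy positions 1–3 → average rank 2.
The 3 values of 5.5 occupy positions 4–6 → average rank 5.
Rank 7 → value 8.8.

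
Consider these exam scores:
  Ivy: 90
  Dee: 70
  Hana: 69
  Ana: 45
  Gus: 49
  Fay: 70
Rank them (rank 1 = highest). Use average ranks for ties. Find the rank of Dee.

Sorted (descending): 90, 70, 70, 69, 49, 45
The 2 values of 70 occupy positions 2–3 → average rank (2+3)/2 = 2.5.
Dee has value 70 → rank 2.5.

2.5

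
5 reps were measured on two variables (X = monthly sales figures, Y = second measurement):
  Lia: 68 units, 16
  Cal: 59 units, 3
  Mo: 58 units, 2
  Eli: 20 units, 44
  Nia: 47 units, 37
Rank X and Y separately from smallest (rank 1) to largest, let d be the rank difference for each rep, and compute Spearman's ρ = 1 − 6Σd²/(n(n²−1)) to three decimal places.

Ranks of variable 1: 5, 4, 3, 1, 2
Ranks of variable 2: 3, 2, 1, 5, 4
d = r₁ − r₂: 2, 2, 2, -4, -2
d²: 4, 4, 4, 16, 4; Σd² = 32
ρ = 1 − 6·32/(5·24) = 1 − 192/120 = -0.600

-0.600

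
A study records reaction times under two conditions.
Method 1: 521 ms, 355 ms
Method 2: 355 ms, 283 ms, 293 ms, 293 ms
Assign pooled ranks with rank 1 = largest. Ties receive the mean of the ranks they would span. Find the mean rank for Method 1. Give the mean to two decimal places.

Sorted (descending): 521, 355, 355, 293, 293, 283
The 2 values of 355 occupy positions 2–3 → average rank (2+3)/2 = 2.5.
The 2 values of 293 occupy positions 4–5 → average rank (4+5)/2 = 4.5.
Method 1 values → pooled ranks: 521→1, 355→2.5
Mean rank = (1 + 2.5) / 2 = 1.75

1.75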